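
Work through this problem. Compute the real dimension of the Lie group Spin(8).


Spin(n) double-covers SO(n); both have Lie algebra so(n) of dimension n(n-1)/2.
n = 8
n(n-1) = 8 * 7 = 56
dim Spin(8) = 56/2 = 28


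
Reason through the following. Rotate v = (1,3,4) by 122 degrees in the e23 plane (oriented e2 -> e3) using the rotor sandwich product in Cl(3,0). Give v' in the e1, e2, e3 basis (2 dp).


Rotor R = cos(61deg) - sin(61deg)*e23
Rotation angle theta = 2 * 61 = 122 degrees in the e23 plane (e2 -> e3).
The component perpendicular to the plane (e1) is invariant: v'_1 = v1 = 1.00
cos(122deg) = -0.5299, sin(122deg) = 0.8480
v'_2 = v2*cos(theta) - v3*sin(theta) = 3*(-0.5299) - 4*0.8480 = -4.98
v'_3 = v2*sin(theta) + v3*cos(theta) = 3*0.8480 + 4*(-0.5299) = 0.42
v' = 1.00*e1 - 4.98*e2 + 0.42*e3


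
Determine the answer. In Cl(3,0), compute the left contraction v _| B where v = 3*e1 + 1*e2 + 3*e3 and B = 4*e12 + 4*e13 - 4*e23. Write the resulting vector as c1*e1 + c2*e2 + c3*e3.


Left contraction v _| B = <vB>_1 (grade-1 part of the geometric product vB).
Using e1_|e12 = e2, e2_|e12 = -e1, e1_|e13 = e3, e3_|e13 = -e1, e2_|e23 = e3, e3_|e23 = -e2:
e1 coeff: -v2*b12 - v3*b13 = -(1)*(4) - (3)*(4) = -16
e2 coeff: v1*b12 - v3*b23 = (3)*(4) - (3)*(-4) = 24
e3 coeff: v1*b13 + v2*b23 = (3)*(4) + (1)*(-4) = 8
v _| B = -16*e1 + 24*e2 + 8*e3


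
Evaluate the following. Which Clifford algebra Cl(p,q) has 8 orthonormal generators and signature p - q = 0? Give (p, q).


We need p + q = 8 and p - q = 0.
Adding: 2p = 8 + 0 = 8, so p = 4.
Then q = 8 - 4 = 4.
(p, q) = (4, 4)


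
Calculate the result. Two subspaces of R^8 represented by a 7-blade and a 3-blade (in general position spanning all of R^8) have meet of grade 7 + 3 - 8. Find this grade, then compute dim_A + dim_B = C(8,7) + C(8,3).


Meet grade = grade(A) + grade(B) - n
= 7 + 3 - 8 = 2
C(8,7) = 8
C(8,3) = 56
dim_A + dim_B = 8 + 56 = 64


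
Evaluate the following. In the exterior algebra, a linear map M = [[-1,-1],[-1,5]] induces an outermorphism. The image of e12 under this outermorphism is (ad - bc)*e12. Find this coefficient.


The outermorphism of a linear map f sends e1^e2 to f(e1)^f(e2).
f(e1) = -1*e1 - 1*e2
f(e2) = -1*e1 + 5*e2
f(e1) ^ f(e2) = (-1*e1 - 1*e2) ^ (-1*e1 + 5*e2)
= (-1)*5*e12 + (-1)*(-1)*e21
= (-5 - 1)*e12
= -6*e12
Coefficient = -6


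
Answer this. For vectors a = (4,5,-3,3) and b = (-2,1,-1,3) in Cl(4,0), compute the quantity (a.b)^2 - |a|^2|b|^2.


a . b = 4*(-2) + 5*1 + (-3)*(-1) + 3*3
= -8 + 5 + 3 + 9 = 9
|a|^2 = 4^2 + 5^2 + (-3)^2 + 3^2 = 59
|b|^2 = (-2)^2 + 1^2 + (-1)^2 + 3^2 = 15
(a.b)^2 = 9^2 = 81
|a|^2 * |b|^2 = 59 * 15 = 885
Result = 81 - 885 = -804


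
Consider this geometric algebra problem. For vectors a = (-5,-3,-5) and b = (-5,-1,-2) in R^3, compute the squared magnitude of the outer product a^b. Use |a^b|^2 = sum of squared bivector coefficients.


a wedge b = (a1*b2 - a2*b1)*e12 + (a1*b3 - a3*b1)*e13 + (a2*b3 - a3*b2)*e23
e12 coeff: (-5)*(-1) - (-3)*(-5) = 5 - 15 = -10
e13 coeff: (-5)*(-2) - (-5)*(-5) = 10 - 25 = -15
e23 coeff: (-3)*(-2) - (-5)*(-1) = 6 - 5 = 1
|a wedge b|^2 = (-10)^2 + (-15)^2 + 1^2
= 100 + 225 + 1
= 326


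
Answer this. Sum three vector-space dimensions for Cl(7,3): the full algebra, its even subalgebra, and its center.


n = 7 + 3 = 10
Total dim = 2^10 = 1024
Even subalgebra dim = 2^9 = 512
n is even, so center dim = 1
Sum = 1024 + 512 + 1 = 1537


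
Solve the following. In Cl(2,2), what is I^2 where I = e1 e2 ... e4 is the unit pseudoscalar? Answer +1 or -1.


The pseudoscalar I = e1...e_n (product of all n generators) of Cl(p,q) satisfies I^2 = (-1)^(q + n(n-1)/2).
p = 2, q = 2, n = p + q = 4
n(n-1)/2 = 4 * 3 / 2 = 6
Exponent = q + n(n-1)/2 = 2 + 6 = 8
I^2 = (-1)^8 = +1


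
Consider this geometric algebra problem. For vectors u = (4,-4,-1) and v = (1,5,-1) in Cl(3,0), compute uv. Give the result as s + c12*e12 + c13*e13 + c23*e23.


In Cl(3,0): e_i^2 = 1, e_ie_j = -e_je_i for i != j.
Scalar part = u . v = 4*1 + (-4)*5 + (-1)*(-1)
= 4 + (-20) + 1 = -15
e12 coeff = 4*5 - (-4)*1 = 20 - (-4) = 24
e13 coeff = 4*(-1) - (-1)*1 = -4 - (-1) = -3
e23 coeff = (-4)*(-1) - (-1)*5 = 4 - (-5) = 9
uv = -15 + 24*e12 - 3*e13 + 9*e23


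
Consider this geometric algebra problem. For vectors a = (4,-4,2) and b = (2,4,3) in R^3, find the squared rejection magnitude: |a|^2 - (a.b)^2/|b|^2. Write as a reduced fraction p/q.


|a|^2 = 4^2 + (-4)^2 + 2^2 = 36
|b|^2 = 2^2 + 4^2 + 3^2 = 29
a . b = 4*2 + (-4)*4 + 2*3 = -2
(a.b)^2 = (-2)^2 = 4
|rej|^2 = 36 - 4/29
= (1044 - 4)/29
= 1040/29
In lowest terms: 1040/29


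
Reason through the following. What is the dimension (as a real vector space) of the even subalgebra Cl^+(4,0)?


Even subalgebra dimension = 2^(n-1)
n = 4 + 0 = 4
2^(4 - 1) = 2^3 = 8
Verification: sum of C(4,k) for even k = 1 + 6 + 1 = 8
Result = 8


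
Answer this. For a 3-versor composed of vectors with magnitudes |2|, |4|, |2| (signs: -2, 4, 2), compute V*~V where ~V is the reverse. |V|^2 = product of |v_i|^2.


Each vector v_i has |v_i|^2 = s_i^2
Squared scales: (-2)^2 = 4, 4^2 = 16, 2^2 = 4
|V|^2 = 4 * 16 * 4
= 256


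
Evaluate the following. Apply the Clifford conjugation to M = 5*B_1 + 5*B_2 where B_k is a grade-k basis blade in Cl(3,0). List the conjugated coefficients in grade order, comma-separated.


Clifford conjugate sign for grade k: (-1)^(k(k+1)/2)
Grade 1: (-1)^(1*2/2) = (-1)^1 = -1, coeff 5 -> -5
Grade 2: (-1)^(2*3/2) = (-1)^3 = -1, coeff 5 -> -5
Conjugated coefficients: -5, -5


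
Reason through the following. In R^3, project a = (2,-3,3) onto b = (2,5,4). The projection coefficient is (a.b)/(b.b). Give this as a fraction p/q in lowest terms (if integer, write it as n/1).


Projection coefficient = (a . b) / (b . b)
a . b = 2*2 + (-3)*5 + 3*4
= 4 + (-15) + 12 = 1
b . b = 2^2 + 5^2 + 4^2
= 4 + 25 + 16 = 45
Coefficient = 1/45
In lowest terms: 1/45


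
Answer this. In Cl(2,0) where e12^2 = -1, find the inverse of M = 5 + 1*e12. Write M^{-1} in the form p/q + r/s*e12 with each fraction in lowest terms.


M = 5 + 1*e12, where e12^2 = -1.
Since M commutes with its reverse ~M = a - b*e12, M * ~M = a^2 - b^2*e12^2 = a^2 + b^2.
So M^{-1} = ~M / (a^2 + b^2) = (a - b*e12)/(a^2 + b^2).
a^2 + b^2 = 25 + 1 = 26
Scalar part = 5/26 = 5/26
Bivector coeff = -1/26 = -1/26
M^{-1} = 5/26 - 1/26*e12


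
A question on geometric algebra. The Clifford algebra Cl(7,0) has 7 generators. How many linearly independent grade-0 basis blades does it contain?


Number of grade-k basis blades in Cl(p,q) with n = p + q is C(n, k).
n = 7 + 0 = 7
C(7, 0) = 7! / (0! * 7!)
= 5040 / (1 * 5040)
= 1


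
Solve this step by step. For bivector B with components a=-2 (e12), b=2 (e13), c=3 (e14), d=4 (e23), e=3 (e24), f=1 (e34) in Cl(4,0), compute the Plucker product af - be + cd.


Plucker relation: af - be + cd
a*f = (-2)*1 = -2
b*e = 2*3 = 6
c*d = 3*4 = 12
af - be + cd = -2 - 6 + 12
= 4


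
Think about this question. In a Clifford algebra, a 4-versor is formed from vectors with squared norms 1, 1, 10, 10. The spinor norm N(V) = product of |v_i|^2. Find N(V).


Spinor norm N(V) = |v1|^2 * |v2|^2 * ... * |v4|^2
= 1 * 1 * 10 * 10
Running product: 1, 1, 10, 100
N(V) = 100


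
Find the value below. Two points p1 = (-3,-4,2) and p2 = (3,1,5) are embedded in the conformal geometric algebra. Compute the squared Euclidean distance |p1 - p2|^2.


p1 - p2 = (-6, -5, -3)
|p1 - p2|^2 = (-6)^2 + (-5)^2 + (-3)^2
= 36 + 25 + 9
= 70


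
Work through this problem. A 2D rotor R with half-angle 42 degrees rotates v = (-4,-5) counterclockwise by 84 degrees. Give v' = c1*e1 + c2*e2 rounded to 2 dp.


Rotor R = cos(42deg) - sin(42deg)*e12
Rotation angle theta = 2 * 42 = 84 degrees
v' = R*v*~R rotates v by theta.
cos(84deg) = 0.1045, sin(84deg) = 0.9945
v'_1 = -4*cos(84deg) - (-5)*sin(84deg)
= -4*0.1045 - (-5)*0.9945
= 4.55
v'_2 = -4*sin(84deg) + (-5)*cos(84deg)
= -4*0.9945 + (-5)*0.1045
= -4.50
v' = 4.55*e1 - 4.50*e2


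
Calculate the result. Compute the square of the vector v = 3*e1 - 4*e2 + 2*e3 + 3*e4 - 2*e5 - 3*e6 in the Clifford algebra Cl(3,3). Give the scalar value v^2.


v^2 = sum of c_i^2 * e_i^2
Positive signature terms (e_i^2 = +1): 3^2 + (-4)^2 + 2^2 = 29
Negative signature terms (e_j^2 = -1): 3^2 + (-2)^2 + (-3)^2 = 22
v^2 = 29 - 22 = 7


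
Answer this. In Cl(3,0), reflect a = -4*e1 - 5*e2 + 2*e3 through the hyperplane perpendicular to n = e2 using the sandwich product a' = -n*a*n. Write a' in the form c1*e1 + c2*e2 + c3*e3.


Reflection formula: a' = -n*a*n, with n = e2 (unit vector, n^2 = 1).
For reflection through hyperplane perp to e2:
The component along e2 flips sign, others stay.
a = (-4, -5, 2)
a' = (-4, 5, 2)
a' = -4*e1 + 5*e2 + 2*e3


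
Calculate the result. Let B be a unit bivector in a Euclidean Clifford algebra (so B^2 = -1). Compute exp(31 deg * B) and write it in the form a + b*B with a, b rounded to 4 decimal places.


For a unit bivector B with B^2 = -1, the exponential series gives
e^(theta*B) = cos(theta) + sin(theta)*B (the GA analogue of Euler's formula).
theta = 31 degrees = 0.541052 rad
cos(31 deg) = 0.8572
sin(31 deg) = 0.5150
exp(theta*B) = 0.8572 + 0.5150*B


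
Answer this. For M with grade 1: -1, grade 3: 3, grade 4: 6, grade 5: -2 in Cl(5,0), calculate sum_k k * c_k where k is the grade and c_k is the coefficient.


Grade-weighted sum = sum of grade_k * coefficient_k
1*(-1) = -1
3*3 = 9
4*6 = 24
5*(-2) = -10
Total = -1 + 9 + 24 + (-10) = 22


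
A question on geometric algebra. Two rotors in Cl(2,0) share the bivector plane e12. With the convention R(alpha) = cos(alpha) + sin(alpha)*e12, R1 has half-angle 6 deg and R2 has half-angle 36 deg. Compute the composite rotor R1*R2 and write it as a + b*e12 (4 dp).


Same-plane rotors commute and their half-angles add:
R1*R2 = cos(a1 + a2) + sin(a1 + a2)*e12.
a1 + a2 = 6 + 36 = 42 deg
cos(42 deg) = 0.7431
sin(42 deg) = 0.6691
R1*R2 = 0.7431 + 0.6691*e12


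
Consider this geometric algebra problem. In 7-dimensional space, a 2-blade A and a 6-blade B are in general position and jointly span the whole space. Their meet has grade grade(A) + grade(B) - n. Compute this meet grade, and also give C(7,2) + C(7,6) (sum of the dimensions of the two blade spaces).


Meet grade = grade(A) + grade(B) - n
= 2 + 6 - 7 = 1
C(7,2) = 21
C(7,6) = 7
dim_A + dim_B = 21 + 7 = 28


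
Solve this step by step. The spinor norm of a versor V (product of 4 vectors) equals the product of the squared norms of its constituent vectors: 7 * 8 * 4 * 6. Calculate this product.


Spinor norm N(V) = |v1|^2 * |v2|^2 * ... * |v4|^2
= 7 * 8 * 4 * 6
Running product: 7, 56, 224, 1344
N(V) = 1344


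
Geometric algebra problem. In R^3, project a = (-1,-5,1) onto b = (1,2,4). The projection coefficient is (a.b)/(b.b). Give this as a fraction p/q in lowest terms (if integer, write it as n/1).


Projection coefficient = (a . b) / (b . b)
a . b = (-1)*1 + (-5)*2 + 1*4
= -1 + (-10) + 4 = -7
b . b = 1^2 + 2^2 + 4^2
= 1 + 4 + 16 = 21
Coefficient = -7/21
In lowest terms: -1/3


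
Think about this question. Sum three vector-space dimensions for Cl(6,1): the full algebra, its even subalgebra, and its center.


n = 6 + 1 = 7
Total dim = 2^7 = 128
Even subalgebra dim = 2^6 = 64
n is odd, so center dim = 2
Sum = 128 + 64 + 2 = 194


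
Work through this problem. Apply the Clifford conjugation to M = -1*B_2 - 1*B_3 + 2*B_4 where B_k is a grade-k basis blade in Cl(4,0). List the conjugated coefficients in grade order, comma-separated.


Clifford conjugate sign for grade k: (-1)^(k(k+1)/2)
Grade 2: (-1)^(2*3/2) = (-1)^3 = -1, coeff -1 -> 1
Grade 3: (-1)^(3*4/2) = (-1)^6 = 1, coeff -1 -> -1
Grade 4: (-1)^(4*5/2) = (-1)^10 = 1, coeff 2 -> 2
Conjugated coefficients: 1, -1, 2


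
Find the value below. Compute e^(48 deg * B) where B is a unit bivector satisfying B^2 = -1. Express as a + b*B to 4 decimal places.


For a unit bivector B with B^2 = -1, the exponential series gives
e^(theta*B) = cos(theta) + sin(theta)*B (the GA analogue of Euler's formula).
theta = 48 degrees = 0.837758 rad
cos(48 deg) = 0.6691
sin(48 deg) = 0.7431
exp(theta*B) = 0.6691 + 0.7431*B


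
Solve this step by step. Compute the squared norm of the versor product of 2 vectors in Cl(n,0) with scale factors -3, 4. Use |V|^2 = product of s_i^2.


Each vector v_i has |v_i|^2 = s_i^2
Squared scales: (-3)^2 = 9, 4^2 = 16
|V|^2 = 9 * 16
= 144


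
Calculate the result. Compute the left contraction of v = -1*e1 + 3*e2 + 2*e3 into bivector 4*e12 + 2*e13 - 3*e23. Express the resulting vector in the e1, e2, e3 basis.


Left contraction v _| B = <vB>_1 (grade-1 part of the geometric product vB).
Using e1_|e12 = e2, e2_|e12 = -e1, e1_|e13 = e3, e3_|e13 = -e1, e2_|e23 = e3, e3_|e23 = -e2:
e1 coeff: -v2*b12 - v3*b13 = -(3)*(4) - (2)*(2) = -16
e2 coeff: v1*b12 - v3*b23 = (-1)*(4) - (2)*(-3) = 2
e3 coeff: v1*b13 + v2*b23 = (-1)*(2) + (3)*(-3) = -11
v _| B = -16*e1 + 2*e2 - 11*e3


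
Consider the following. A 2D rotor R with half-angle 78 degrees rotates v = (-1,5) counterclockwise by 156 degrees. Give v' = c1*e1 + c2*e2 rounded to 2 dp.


Rotor R = cos(78deg) - sin(78deg)*e12
Rotation angle theta = 2 * 78 = 156 degrees
v' = R*v*~R rotates v by theta.
cos(156deg) = -0.9135, sin(156deg) = 0.4067
v'_1 = -1*cos(156deg) - 5*sin(156deg)
= -1*(-0.9135) - 5*0.4067
= -1.12
v'_2 = -1*sin(156deg) + 5*cos(156deg)
= -1*0.4067 + 5*(-0.9135)
= -4.97
v' = -1.12*e1 - 4.97*e2


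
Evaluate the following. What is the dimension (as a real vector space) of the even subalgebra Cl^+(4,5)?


Even subalgebra dimension = 2^(n-1)
n = 4 + 5 = 9
2^(9 - 1) = 2^8 = 256
Verification: sum of C(9,k) for even k = 1 + 36 + 126 + 84 + 9 = 256
Result = 256


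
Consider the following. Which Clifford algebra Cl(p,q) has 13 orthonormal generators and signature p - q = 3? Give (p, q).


We need p + q = 13 and p - q = 3.
Adding: 2p = 13 + 3 = 16, so p = 8.
Then q = 13 - 8 = 5.
(p, q) = (8, 5)


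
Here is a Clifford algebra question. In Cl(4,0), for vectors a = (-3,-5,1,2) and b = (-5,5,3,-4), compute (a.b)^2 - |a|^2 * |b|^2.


a . b = (-3)*(-5) + (-5)*5 + 1*3 + 2*(-4)
= 15 + (-25) + 3 + (-8) = -15
|a|^2 = (-3)^2 + (-5)^2 + 1^2 + 2^2 = 39
|b|^2 = (-5)^2 + 5^2 + 3^2 + (-4)^2 = 75
(a.b)^2 = (-15)^2 = 225
|a|^2 * |b|^2 = 39 * 75 = 2925
Result = 225 - 2925 = -2700


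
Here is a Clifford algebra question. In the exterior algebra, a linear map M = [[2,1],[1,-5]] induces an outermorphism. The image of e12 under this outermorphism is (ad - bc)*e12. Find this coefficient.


The outermorphism of a linear map f sends e1^e2 to f(e1)^f(e2).
f(e1) = 2*e1 + 1*e2
f(e2) = 1*e1 - 5*e2
f(e1) ^ f(e2) = (2*e1 + 1*e2) ^ (1*e1 - 5*e2)
= 2*(-5)*e12 + 1*1*e21
= (-10 - 1)*e12
= -11*e12
Coefficient = -11


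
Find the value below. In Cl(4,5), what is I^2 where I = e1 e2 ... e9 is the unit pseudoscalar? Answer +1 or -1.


The pseudoscalar I = e1...e_n (product of all n generators) of Cl(p,q) satisfies I^2 = (-1)^(q + n(n-1)/2).
p = 4, q = 5, n = p + q = 9
n(n-1)/2 = 9 * 8 / 2 = 36
Exponent = q + n(n-1)/2 = 5 + 36 = 41
I^2 = (-1)^41 = -1


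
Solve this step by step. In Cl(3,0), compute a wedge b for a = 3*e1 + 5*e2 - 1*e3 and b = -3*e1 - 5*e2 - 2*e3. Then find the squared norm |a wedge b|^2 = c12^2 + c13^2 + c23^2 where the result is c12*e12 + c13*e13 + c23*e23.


a wedge b = (a1*b2 - a2*b1)*e12 + (a1*b3 - a3*b1)*e13 + (a2*b3 - a3*b2)*e23
e12 coeff: 3*(-5) - 5*(-3) = -15 - (-15) = 0
e13 coeff: 3*(-2) - (-1)*(-3) = -6 - 3 = -9
e23 coeff: 5*(-2) - (-1)*(-5) = -10 - 5 = -15
|a wedge b|^2 = 0^2 + (-9)^2 + (-15)^2
= 0 + 81 + 225
= 306


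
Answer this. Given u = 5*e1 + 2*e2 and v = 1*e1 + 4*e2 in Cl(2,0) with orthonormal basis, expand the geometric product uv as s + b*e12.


Expand: (5*e1 + 2*e2)(1*e1 + 4*e2)
= 5*1*e1e1 + 5*4*e1e2 + 2*1*e2e1 + 2*4*e2e2
Using e1^2 = e2^2 = 1, e2e1 = -e1e2:
Scalar part s = 5*1 + 2*4 = 5 + 8 = 13
Bivector part b = 5*4 - 2*1 = 20 - 2 = 18
uv = 13 + 18*e12


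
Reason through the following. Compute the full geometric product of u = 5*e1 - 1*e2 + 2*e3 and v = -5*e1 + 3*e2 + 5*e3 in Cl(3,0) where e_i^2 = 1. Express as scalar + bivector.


In Cl(3,0): e_i^2 = 1, e_ie_j = -e_je_i for i != j.
Scalar part = u . v = 5*(-5) + (-1)*3 + 2*5
= -25 + (-3) + 10 = -18
e12 coeff = 5*3 - (-1)*(-5) = 15 - 5 = 10
e13 coeff = 5*5 - 2*(-5) = 25 - (-10) = 35
e23 coeff = (-1)*5 - 2*3 = -5 - 6 = -11
uv = -18 + 10*e12 + 35*e13 - 11*e23


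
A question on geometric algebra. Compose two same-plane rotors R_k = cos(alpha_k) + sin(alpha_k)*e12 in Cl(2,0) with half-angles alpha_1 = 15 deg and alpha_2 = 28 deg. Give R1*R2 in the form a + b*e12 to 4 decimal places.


Same-plane rotors commute and their half-angles add:
R1*R2 = cos(a1 + a2) + sin(a1 + a2)*e12.
a1 + a2 = 15 + 28 = 43 deg
cos(43 deg) = 0.7314
sin(43 deg) = 0.6820
R1*R2 = 0.7314 + 0.6820*e12


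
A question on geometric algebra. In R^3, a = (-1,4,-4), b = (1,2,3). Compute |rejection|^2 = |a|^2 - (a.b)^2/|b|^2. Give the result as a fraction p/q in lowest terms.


|a|^2 = (-1)^2 + 4^2 + (-4)^2 = 33
|b|^2 = 1^2 + 2^2 + 3^2 = 14
a . b = (-1)*1 + 4*2 + (-4)*3 = -5
(a.b)^2 = (-5)^2 = 25
|rej|^2 = 33 - 25/14
= (462 - 25)/14
= 437/14
In lowest terms: 437/14


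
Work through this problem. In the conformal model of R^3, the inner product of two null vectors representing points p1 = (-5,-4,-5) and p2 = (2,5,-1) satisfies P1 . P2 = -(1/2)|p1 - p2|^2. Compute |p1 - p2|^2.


p1 - p2 = (-7, -9, -4)
|p1 - p2|^2 = (-7)^2 + (-9)^2 + (-4)^2
= 49 + 81 + 16
= 146


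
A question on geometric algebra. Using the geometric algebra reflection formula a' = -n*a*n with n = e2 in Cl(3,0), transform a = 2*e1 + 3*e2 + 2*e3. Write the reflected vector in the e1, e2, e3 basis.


Reflection formula: a' = -n*a*n, with n = e2 (unit vector, n^2 = 1).
For reflection through hyperplane perp to e2:
The component along e2 flips sign, others stay.
a = (2, 3, 2)
a' = (2, -3, 2)
a' = 2*e1 - 3*e2 + 2*e3


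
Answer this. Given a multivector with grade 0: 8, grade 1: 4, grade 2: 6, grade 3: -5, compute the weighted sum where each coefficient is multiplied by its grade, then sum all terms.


Grade-weighted sum = sum of grade_k * coefficient_k
0*8 = 0
1*4 = 4
2*6 = 12
3*(-5) = -15
Total = 0 + 4 + 12 + (-15) = 1


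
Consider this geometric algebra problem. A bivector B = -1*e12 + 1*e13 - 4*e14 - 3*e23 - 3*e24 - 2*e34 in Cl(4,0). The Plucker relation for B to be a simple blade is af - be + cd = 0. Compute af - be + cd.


Plucker relation: af - be + cd
a*f = (-1)*(-2) = 2
b*e = 1*(-3) = -3
c*d = (-4)*(-3) = 12
af - be + cd = 2 - (-3) + 12
= 17


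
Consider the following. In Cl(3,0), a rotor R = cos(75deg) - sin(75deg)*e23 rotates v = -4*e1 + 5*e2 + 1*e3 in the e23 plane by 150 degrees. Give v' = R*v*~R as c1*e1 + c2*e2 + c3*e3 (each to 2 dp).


Rotor R = cos(75deg) - sin(75deg)*e23
Rotation angle theta = 2 * 75 = 150 degrees in the e23 plane (e2 -> e3).
The component perpendicular to the plane (e1) is invariant: v'_1 = v1 = -4.00
cos(150deg) = -0.8660, sin(150deg) = 0.5000
v'_2 = v2*cos(theta) - v3*sin(theta) = 5*(-0.8660) - 1*0.5000 = -4.83
v'_3 = v2*sin(theta) + v3*cos(theta) = 5*0.5000 + 1*(-0.8660) = 1.63
v' = -4.00*e1 - 4.83*e2 + 1.63*e3


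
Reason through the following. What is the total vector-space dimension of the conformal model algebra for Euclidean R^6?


The conformal model of R^6 uses Cl(7,1): the 6 Euclidean generators plus two extra orthogonal generators e+ (e+^2 = +1) and e- (e-^2 = -1), from which the null vectors e0, einf are built.
Number of generators m = 6 + 2 = 8.
dim Cl(p,q) = 2^m = 2^8 = 256


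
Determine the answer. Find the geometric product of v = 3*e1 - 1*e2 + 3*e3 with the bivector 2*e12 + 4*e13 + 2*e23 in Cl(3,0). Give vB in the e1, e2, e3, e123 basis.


vB has grade-1 (vector) and grade-3 (trivector) parts: vB = (v _| B) + (v ^ B).
Vector part <vB>_1:
  e1: -v2*b12 - v3*b13 = -(-1)*(2) - (3)*(4) = -10
  e2: v1*b12 - v3*b23 = (3)*(2) - (3)*(2) = 0
  e3: v1*b13 + v2*b23 = (3)*(4) + (-1)*(2) = 10
Trivector part <vB>_3:
  e123: v1*b23 - v2*b13 + v3*b12 = (3)*(2) - (-1)*(4) + (3)*(2) = 16
vB = -10*e1 + 0*e2 + 10*e3 + 16*e123


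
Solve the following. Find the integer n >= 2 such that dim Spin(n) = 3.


dim Spin(n) = dim so(n) = n(n-1)/2.
Solve n(n-1)/2 = 3, i.e. n^2 - n - 6 = 0.
Discriminant = 1 + 8*3 = 25
n = (1 + sqrt(25))/2 = (1 + 5)/2 = 3


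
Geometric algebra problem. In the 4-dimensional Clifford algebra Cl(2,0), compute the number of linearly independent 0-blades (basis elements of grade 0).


Number of grade-k basis blades in Cl(p,q) with n = p + q is C(n, k).
n = 2 + 0 = 2
C(2, 0) = 2! / (0! * 2!)
= 2 / (1 * 2)
= 1


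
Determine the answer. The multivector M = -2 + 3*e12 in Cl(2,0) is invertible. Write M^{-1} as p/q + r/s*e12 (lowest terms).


M = -2 + 3*e12, where e12^2 = -1.
Since M commutes with its reverse ~M = a - b*e12, M * ~M = a^2 - b^2*e12^2 = a^2 + b^2.
So M^{-1} = ~M / (a^2 + b^2) = (a - b*e12)/(a^2 + b^2).
a^2 + b^2 = 4 + 9 = 13
Scalar part = -2/13 = -2/13
Bivector coeff = -3/13 = -3/13
M^{-1} = -2/13 - 3/13*e12


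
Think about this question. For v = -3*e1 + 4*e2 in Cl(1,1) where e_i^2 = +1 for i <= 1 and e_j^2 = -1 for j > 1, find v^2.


v^2 = sum of c_i^2 * e_i^2
Positive signature terms (e_i^2 = +1): (-3)^2 = 9
Negative signature terms (e_j^2 = -1): 4^2 = 16
v^2 = 9 - 16 = -7


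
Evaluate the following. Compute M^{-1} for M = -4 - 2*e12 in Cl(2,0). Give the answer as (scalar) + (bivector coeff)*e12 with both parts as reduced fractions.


M = -4 - 2*e12, where e12^2 = -1.
Since M commutes with its reverse ~M = a - b*e12, M * ~M = a^2 - b^2*e12^2 = a^2 + b^2.
So M^{-1} = ~M / (a^2 + b^2) = (a - b*e12)/(a^2 + b^2).
a^2 + b^2 = 16 + 4 = 20
Scalar part = -4/20 = -1/5
Bivector coeff = 2/20 = 1/10
M^{-1} = -1/5 + 1/10*e12


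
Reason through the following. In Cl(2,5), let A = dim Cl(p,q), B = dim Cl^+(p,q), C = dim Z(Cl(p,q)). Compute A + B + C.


n = 2 + 5 = 7
Total dim = 2^7 = 128
Even subalgebra dim = 2^6 = 64
n is odd, so center dim = 2
Sum = 128 + 64 + 2 = 194


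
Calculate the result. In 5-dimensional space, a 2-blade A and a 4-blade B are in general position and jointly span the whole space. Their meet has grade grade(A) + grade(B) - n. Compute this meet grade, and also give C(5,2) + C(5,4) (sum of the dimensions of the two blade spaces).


Meet grade = grade(A) + grade(B) - n
= 2 + 4 - 5 = 1
C(5,2) = 10
C(5,4) = 5
dim_A + dim_B = 10 + 5 = 15


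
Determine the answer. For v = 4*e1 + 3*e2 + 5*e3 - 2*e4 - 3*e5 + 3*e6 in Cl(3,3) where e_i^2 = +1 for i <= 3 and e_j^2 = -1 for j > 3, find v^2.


v^2 = sum of c_i^2 * e_i^2
Positive signature terms (e_i^2 = +1): 4^2 + 3^2 + 5^2 = 50
Negative signature terms (e_j^2 = -1): (-2)^2 + (-3)^2 + 3^2 = 22
v^2 = 50 - 22 = 28


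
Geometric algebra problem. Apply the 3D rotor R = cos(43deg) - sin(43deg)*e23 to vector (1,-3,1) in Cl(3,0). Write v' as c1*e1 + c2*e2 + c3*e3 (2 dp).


Rotor R = cos(43deg) - sin(43deg)*e23
Rotation angle theta = 2 * 43 = 86 degrees in the e23 plane (e2 -> e3).
The component perpendicular to the plane (e1) is invariant: v'_1 = v1 = 1.00
cos(86deg) = 0.0698, sin(86deg) = 0.9976
v'_2 = v2*cos(theta) - v3*sin(theta) = -3*0.0698 - 1*0.9976 = -1.21
v'_3 = v2*sin(theta) + v3*cos(theta) = -3*0.9976 + 1*0.0698 = -2.92
v' = 1.00*e1 - 1.21*e2 - 2.92*e3


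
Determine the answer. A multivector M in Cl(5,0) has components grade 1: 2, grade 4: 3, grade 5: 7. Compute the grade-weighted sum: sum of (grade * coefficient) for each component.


Grade-weighted sum = sum of grade_k * coefficient_k
1*2 = 2
4*3 = 12
5*7 = 35
Total = 2 + 12 + 35 = 49


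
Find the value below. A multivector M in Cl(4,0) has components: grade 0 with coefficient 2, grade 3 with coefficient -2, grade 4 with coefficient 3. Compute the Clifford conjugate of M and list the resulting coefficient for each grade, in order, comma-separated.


Clifford conjugate sign for grade k: (-1)^(k(k+1)/2)
Grade 0: (-1)^(0*1/2) = (-1)^0 = 1, coeff 2 -> 2
Grade 3: (-1)^(3*4/2) = (-1)^6 = 1, coeff -2 -> -2
Grade 4: (-1)^(4*5/2) = (-1)^10 = 1, coeff 3 -> 3
Conjugated coefficients: 2, -2, 3


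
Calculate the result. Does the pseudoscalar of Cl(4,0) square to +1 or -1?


The pseudoscalar I = e1...e_n (product of all n generators) of Cl(p,q) satisfies I^2 = (-1)^(q + n(n-1)/2).
p = 4, q = 0, n = p + q = 4
n(n-1)/2 = 4 * 3 / 2 = 6
Exponent = q + n(n-1)/2 = 0 + 6 = 6
I^2 = (-1)^6 = +1


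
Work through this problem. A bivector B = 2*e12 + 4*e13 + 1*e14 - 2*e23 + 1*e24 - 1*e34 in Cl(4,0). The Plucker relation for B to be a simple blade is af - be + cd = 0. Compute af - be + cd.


Plucker relation: af - be + cd
a*f = 2*(-1) = -2
b*e = 4*1 = 4
c*d = 1*(-2) = -2
af - be + cd = -2 - 4 + (-2)
= -8


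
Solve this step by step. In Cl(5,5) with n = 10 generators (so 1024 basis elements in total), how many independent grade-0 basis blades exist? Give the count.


Number of grade-k basis blades in Cl(p,q) with n = p + q is C(n, k).
n = 5 + 5 = 10
C(10, 0) = 10! / (0! * 10!)
= 3628800 / (1 * 3628800)
= 1


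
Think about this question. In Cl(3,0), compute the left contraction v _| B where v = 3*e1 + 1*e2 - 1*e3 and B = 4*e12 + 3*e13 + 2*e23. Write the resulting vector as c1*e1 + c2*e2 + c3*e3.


Left contraction v _| B = <vB>_1 (grade-1 part of the geometric product vB).
Using e1_|e12 = e2, e2_|e12 = -e1, e1_|e13 = e3, e3_|e13 = -e1, e2_|e23 = e3, e3_|e23 = -e2:
e1 coeff: -v2*b12 - v3*b13 = -(1)*(4) - (-1)*(3) = -1
e2 coeff: v1*b12 - v3*b23 = (3)*(4) - (-1)*(2) = 14
e3 coeff: v1*b13 + v2*b23 = (3)*(3) + (1)*(2) = 11
v _| B = -1*e1 + 14*e2 + 11*e3


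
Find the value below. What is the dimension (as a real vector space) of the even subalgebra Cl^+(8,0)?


Even subalgebra dimension = 2^(n-1)
n = 8 + 0 = 8
2^(8 - 1) = 2^7 = 128
Verification: sum of C(8,k) for even k = 1 + 28 + 70 + 28 + 1 = 128
Result = 128


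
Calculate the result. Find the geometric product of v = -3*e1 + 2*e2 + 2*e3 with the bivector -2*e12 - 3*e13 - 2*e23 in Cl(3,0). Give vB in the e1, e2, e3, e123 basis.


vB has grade-1 (vector) and grade-3 (trivector) parts: vB = (v _| B) + (v ^ B).
Vector part <vB>_1:
  e1: -v2*b12 - v3*b13 = -(2)*(-2) - (2)*(-3) = 10
  e2: v1*b12 - v3*b23 = (-3)*(-2) - (2)*(-2) = 10
  e3: v1*b13 + v2*b23 = (-3)*(-3) + (2)*(-2) = 5
Trivector part <vB>_3:
  e123: v1*b23 - v2*b13 + v3*b12 = (-3)*(-2) - (2)*(-3) + (2)*(-2) = 8
vB = 10*e1 + 10*e2 + 5*e3 + 8*e123


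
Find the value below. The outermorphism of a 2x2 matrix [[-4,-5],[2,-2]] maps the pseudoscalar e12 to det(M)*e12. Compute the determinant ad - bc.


The outermorphism of a linear map f sends e1^e2 to f(e1)^f(e2).
f(e1) = -4*e1 + 2*e2
f(e2) = -5*e1 - 2*e2
f(e1) ^ f(e2) = (-4*e1 + 2*e2) ^ (-5*e1 - 2*e2)
= (-4)*(-2)*e12 + 2*(-5)*e21
= (8 - (-10))*e12
= 18*e12
Coefficient = 18


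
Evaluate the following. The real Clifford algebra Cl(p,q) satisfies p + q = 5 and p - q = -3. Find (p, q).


We need p + q = 5 and p - q = -3.
Adding: 2p = 5 + (-3) = 2, so p = 1.
Then q = 5 - 1 = 4.
(p, q) = (1, 4)


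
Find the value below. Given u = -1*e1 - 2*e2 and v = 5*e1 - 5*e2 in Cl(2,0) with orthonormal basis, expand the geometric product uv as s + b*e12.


Expand: (-1*e1 - 2*e2)(5*e1 - 5*e2)
= (-1)*5*e1e1 + (-1)*(-5)*e1e2 + (-2)*5*e2e1 + (-2)*(-5)*e2e2
Using e1^2 = e2^2 = 1, e2e1 = -e1e2:
Scalar part s = (-1)*5 + (-2)*(-5) = -5 + 10 = 5
Bivector part b = (-1)*(-5) - (-2)*5 = 5 - (-10) = 15
uv = 5 + 15*e12


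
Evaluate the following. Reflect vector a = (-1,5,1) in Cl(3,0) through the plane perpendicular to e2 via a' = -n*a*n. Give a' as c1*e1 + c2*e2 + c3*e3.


Reflection formula: a' = -n*a*n, with n = e2 (unit vector, n^2 = 1).
For reflection through hyperplane perp to e2:
The component along e2 flips sign, others stay.
a = (-1, 5, 1)
a' = (-1, -5, 1)
a' = -1*e1 - 5*e2 + 1*e3


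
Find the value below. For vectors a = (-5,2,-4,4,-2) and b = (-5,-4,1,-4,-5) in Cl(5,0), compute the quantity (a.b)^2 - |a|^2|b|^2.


a . b = (-5)*(-5) + 2*(-4) + (-4)*1 + 4*(-4) + (-2)*(-5)
= 25 + (-8) + (-4) + (-16) + 10 = 7
|a|^2 = (-5)^2 + 2^2 + (-4)^2 + 4^2 + (-2)^2 = 65
|b|^2 = (-5)^2 + (-4)^2 + 1^2 + (-4)^2 + (-5)^2 = 83
(a.b)^2 = 7^2 = 49
|a|^2 * |b|^2 = 65 * 83 = 5395
Result = 49 - 5395 = -5346


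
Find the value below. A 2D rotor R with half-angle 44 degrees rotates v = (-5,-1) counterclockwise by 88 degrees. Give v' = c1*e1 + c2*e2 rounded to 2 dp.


Rotor R = cos(44deg) - sin(44deg)*e12
Rotation angle theta = 2 * 44 = 88 degrees
v' = R*v*~R rotates v by theta.
cos(88deg) = 0.0349, sin(88deg) = 0.9994
v'_1 = -5*cos(88deg) - (-1)*sin(88deg)
= -5*0.0349 - (-1)*0.9994
= 0.82
v'_2 = -5*sin(88deg) + (-1)*cos(88deg)
= -5*0.9994 + (-1)*0.0349
= -5.03
v' = 0.82*e1 - 5.03*e2


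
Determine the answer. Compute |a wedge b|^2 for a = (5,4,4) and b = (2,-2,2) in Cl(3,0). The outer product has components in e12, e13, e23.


a wedge b = (a1*b2 - a2*b1)*e12 + (a1*b3 - a3*b1)*e13 + (a2*b3 - a3*b2)*e23
e12 coeff: 5*(-2) - 4*2 = -10 - 8 = -18
e13 coeff: 5*2 - 4*2 = 10 - 8 = 2
e23 coeff: 4*2 - 4*(-2) = 8 - (-8) = 16
|a wedge b|^2 = (-18)^2 + 2^2 + 16^2
= 324 + 4 + 256
= 584


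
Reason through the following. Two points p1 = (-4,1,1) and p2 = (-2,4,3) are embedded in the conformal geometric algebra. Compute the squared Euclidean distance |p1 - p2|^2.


p1 - p2 = (-2, -3, -2)
|p1 - p2|^2 = (-2)^2 + (-3)^2 + (-2)^2
= 4 + 9 + 4
= 17


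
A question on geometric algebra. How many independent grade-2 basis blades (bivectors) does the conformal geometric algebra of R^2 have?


The conformal model of R^2 uses Cl(3,1) with m = 2 + 2 = 4 generators.
Number of grade-2 blades = C(m, 2) = C(4, 2)
= 4*3/2 = 6


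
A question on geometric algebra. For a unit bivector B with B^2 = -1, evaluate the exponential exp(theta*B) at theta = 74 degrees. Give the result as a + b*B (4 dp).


For a unit bivector B with B^2 = -1, the exponential series gives
e^(theta*B) = cos(theta) + sin(theta)*B (the GA analogue of Euler's formula).
theta = 74 degrees = 1.291544 rad
cos(74 deg) = 0.2756
sin(74 deg) = 0.9613
exp(theta*B) = 0.2756 + 0.9613*B


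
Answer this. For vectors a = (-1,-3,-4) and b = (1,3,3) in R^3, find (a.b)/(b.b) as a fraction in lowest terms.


Projection coefficient = (a . b) / (b . b)
a . b = (-1)*1 + (-3)*3 + (-4)*3
= -1 + (-9) + (-12) = -22
b . b = 1^2 + 3^2 + 3^2
= 1 + 9 + 9 = 19
Coefficient = -22/19
In lowest terms: -22/19


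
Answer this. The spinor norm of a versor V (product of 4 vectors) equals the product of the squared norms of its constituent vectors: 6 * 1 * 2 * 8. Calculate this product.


Spinor norm N(V) = |v1|^2 * |v2|^2 * ... * |v4|^2
= 6 * 1 * 2 * 8
Running product: 6, 6, 12, 96
N(V) = 96


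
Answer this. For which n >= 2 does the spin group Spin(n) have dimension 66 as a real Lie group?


dim Spin(n) = dim so(n) = n(n-1)/2.
Solve n(n-1)/2 = 66, i.e. n^2 - n - 132 = 0.
Discriminant = 1 + 8*66 = 529
n = (1 + sqrt(529))/2 = (1 + 23)/2 = 12


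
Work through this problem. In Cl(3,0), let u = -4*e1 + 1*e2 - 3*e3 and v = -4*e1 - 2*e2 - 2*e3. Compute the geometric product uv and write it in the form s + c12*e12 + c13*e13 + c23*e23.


In Cl(3,0): e_i^2 = 1, e_ie_j = -e_je_i for i != j.
Scalar part = u . v = (-4)*(-4) + 1*(-2) + (-3)*(-2)
= 16 + (-2) + 6 = 20
e12 coeff = (-4)*(-2) - 1*(-4) = 8 - (-4) = 12
e13 coeff = (-4)*(-2) - (-3)*(-4) = 8 - 12 = -4
e23 coeff = 1*(-2) - (-3)*(-2) = -2 - 6 = -8
uv = 20 + 12*e12 - 4*e13 - 8*e23


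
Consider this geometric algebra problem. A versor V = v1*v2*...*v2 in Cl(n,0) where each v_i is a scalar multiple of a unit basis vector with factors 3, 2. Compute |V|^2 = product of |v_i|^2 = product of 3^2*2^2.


Each vector v_i has |v_i|^2 = s_i^2
Squared scales: 3^2 = 9, 2^2 = 4
|V|^2 = 9 * 4
= 36


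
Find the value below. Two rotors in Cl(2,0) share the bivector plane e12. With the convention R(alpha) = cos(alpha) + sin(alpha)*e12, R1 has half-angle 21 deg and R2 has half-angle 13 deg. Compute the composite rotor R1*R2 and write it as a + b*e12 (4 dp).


Same-plane rotors commute and their half-angles add:
R1*R2 = cos(a1 + a2) + sin(a1 + a2)*e12.
a1 + a2 = 21 + 13 = 34 deg
cos(34 deg) = 0.8290
sin(34 deg) = 0.5592
R1*R2 = 0.8290 + 0.5592*e12


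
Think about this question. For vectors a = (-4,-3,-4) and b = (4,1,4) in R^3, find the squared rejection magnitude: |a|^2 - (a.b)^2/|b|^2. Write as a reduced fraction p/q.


|a|^2 = (-4)^2 + (-3)^2 + (-4)^2 = 41
|b|^2 = 4^2 + 1^2 + 4^2 = 33
a . b = (-4)*4 + (-3)*1 + (-4)*4 = -35
(a.b)^2 = (-35)^2 = 1225
|rej|^2 = 41 - 1225/33
= (1353 - 1225)/33
= 128/33
In lowest terms: 128/33


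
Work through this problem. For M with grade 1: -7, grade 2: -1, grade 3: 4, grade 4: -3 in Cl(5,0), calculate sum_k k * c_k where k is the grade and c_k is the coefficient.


Grade-weighted sum = sum of grade_k * coefficient_k
1*(-7) = -7
2*(-1) = -2
3*4 = 12
4*(-3) = -12
Total = -7 + (-2) + 12 + (-12) = -9


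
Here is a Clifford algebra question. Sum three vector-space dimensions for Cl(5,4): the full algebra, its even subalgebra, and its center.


n = 5 + 4 = 9
Total dim = 2^9 = 512
Even subalgebra dim = 2^8 = 256
n is odd, so center dim = 2
Sum = 512 + 256 + 2 = 770


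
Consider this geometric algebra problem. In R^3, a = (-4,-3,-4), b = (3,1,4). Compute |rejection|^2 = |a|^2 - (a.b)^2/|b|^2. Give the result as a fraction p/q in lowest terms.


|a|^2 = (-4)^2 + (-3)^2 + (-4)^2 = 41
|b|^2 = 3^2 + 1^2 + 4^2 = 26
a . b = (-4)*3 + (-3)*1 + (-4)*4 = -31
(a.b)^2 = (-31)^2 = 961
|rej|^2 = 41 - 961/26
= (1066 - 961)/26
= 105/26
In lowest terms: 105/26


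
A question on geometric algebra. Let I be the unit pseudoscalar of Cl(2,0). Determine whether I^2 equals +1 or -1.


The pseudoscalar I = e1...e_n (product of all n generators) of Cl(p,q) satisfies I^2 = (-1)^(q + n(n-1)/2).
p = 2, q = 0, n = p + q = 2
n(n-1)/2 = 2 * 1 / 2 = 1
Exponent = q + n(n-1)/2 = 0 + 1 = 1
I^2 = (-1)^1 = -1


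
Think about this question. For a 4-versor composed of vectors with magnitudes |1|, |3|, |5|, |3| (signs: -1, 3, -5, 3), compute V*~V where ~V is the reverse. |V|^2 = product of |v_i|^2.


Each vector v_i has |v_i|^2 = s_i^2
Squared scales: (-1)^2 = 1, 3^2 = 9, (-5)^2 = 25, 3^2 = 9
|V|^2 = 1 * 9 * 25 * 9
= 2025


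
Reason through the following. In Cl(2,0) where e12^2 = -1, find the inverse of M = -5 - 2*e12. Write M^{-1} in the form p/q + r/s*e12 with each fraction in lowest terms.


M = -5 - 2*e12, where e12^2 = -1.
Since M commutes with its reverse ~M = a - b*e12, M * ~M = a^2 - b^2*e12^2 = a^2 + b^2.
So M^{-1} = ~M / (a^2 + b^2) = (a - b*e12)/(a^2 + b^2).
a^2 + b^2 = 25 + 4 = 29
Scalar part = -5/29 = -5/29
Bivector coeff = 2/29 = 2/29
M^{-1} = -5/29 + 2/29*e12


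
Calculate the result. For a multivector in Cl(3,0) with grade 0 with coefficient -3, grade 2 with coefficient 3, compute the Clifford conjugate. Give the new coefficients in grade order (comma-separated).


Clifford conjugate sign for grade k: (-1)^(k(k+1)/2)
Grade 0: (-1)^(0*1/2) = (-1)^0 = 1, coeff -3 -> -3
Grade 2: (-1)^(2*3/2) = (-1)^3 = -1, coeff 3 -> -3
Conjugated coefficients: -3, -3


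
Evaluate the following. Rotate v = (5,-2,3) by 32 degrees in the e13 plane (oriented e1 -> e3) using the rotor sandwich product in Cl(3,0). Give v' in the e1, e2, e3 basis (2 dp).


Rotor R = cos(16deg) - sin(16deg)*e13
Rotation angle theta = 2 * 16 = 32 degrees in the e13 plane (e1 -> e3).
The component perpendicular to the plane (e2) is invariant: v'_2 = v2 = -2.00
cos(32deg) = 0.8480, sin(32deg) = 0.5299
v'_1 = v1*cos(theta) - v3*sin(theta) = 5*0.8480 - 3*0.5299 = 2.65
v'_3 = v1*sin(theta) + v3*cos(theta) = 5*0.5299 + 3*0.8480 = 5.19
v' = 2.65*e1 - 2.00*e2 + 5.19*e3


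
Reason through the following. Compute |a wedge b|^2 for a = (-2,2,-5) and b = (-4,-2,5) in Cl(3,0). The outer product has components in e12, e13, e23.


a wedge b = (a1*b2 - a2*b1)*e12 + (a1*b3 - a3*b1)*e13 + (a2*b3 - a3*b2)*e23
e12 coeff: (-2)*(-2) - 2*(-4) = 4 - (-8) = 12
e13 coeff: (-2)*5 - (-5)*(-4) = -10 - 20 = -30
e23 coeff: 2*5 - (-5)*(-2) = 10 - 10 = 0
|a wedge b|^2 = 12^2 + (-30)^2 + 0^2
= 144 + 900 + 0
= 1044


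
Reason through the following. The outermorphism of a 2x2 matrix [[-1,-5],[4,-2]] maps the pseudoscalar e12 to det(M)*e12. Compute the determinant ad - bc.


The outermorphism of a linear map f sends e1^e2 to f(e1)^f(e2).
f(e1) = -1*e1 + 4*e2
f(e2) = -5*e1 - 2*e2
f(e1) ^ f(e2) = (-1*e1 + 4*e2) ^ (-5*e1 - 2*e2)
= (-1)*(-2)*e12 + 4*(-5)*e21
= (2 - (-20))*e12
= 22*e12
Coefficient = 22


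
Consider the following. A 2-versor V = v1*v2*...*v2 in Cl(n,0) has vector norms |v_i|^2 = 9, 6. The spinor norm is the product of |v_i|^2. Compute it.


Spinor norm N(V) = |v1|^2 * |v2|^2 * ... * |v2|^2
= 9 * 6
Running product: 9, 54
N(V) = 54


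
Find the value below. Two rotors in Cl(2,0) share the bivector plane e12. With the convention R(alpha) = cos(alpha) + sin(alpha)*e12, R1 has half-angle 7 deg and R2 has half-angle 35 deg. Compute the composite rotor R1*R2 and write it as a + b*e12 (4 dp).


Same-plane rotors commute and their half-angles add:
R1*R2 = cos(a1 + a2) + sin(a1 + a2)*e12.
a1 + a2 = 7 + 35 = 42 deg
cos(42 deg) = 0.7431
sin(42 deg) = 0.6691
R1*R2 = 0.7431 + 0.6691*e12


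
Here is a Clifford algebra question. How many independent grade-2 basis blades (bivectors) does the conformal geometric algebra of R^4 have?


The conformal model of R^4 uses Cl(5,1) with m = 4 + 2 = 6 generators.
Number of grade-2 blades = C(m, 2) = C(6, 2)
= 6*5/2 = 15


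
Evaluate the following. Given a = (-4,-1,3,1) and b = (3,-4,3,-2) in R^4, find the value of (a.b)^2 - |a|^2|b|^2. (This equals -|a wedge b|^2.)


a . b = (-4)*3 + (-1)*(-4) + 3*3 + 1*(-2)
= -12 + 4 + 9 + (-2) = -1
|a|^2 = (-4)^2 + (-1)^2 + 3^2 + 1^2 = 27
|b|^2 = 3^2 + (-4)^2 + 3^2 + (-2)^2 = 38
(a.b)^2 = (-1)^2 = 1
|a|^2 * |b|^2 = 27 * 38 = 1026
Result = 1 - 1026 = -1025


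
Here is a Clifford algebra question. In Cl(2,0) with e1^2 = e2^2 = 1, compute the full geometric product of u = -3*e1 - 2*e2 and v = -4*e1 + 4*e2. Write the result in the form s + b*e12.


Expand: (-3*e1 - 2*e2)(-4*e1 + 4*e2)
= (-3)*(-4)*e1e1 + (-3)*4*e1e2 + (-2)*(-4)*e2e1 + (-2)*4*e2e2
Using e1^2 = e2^2 = 1, e2e1 = -e1e2:
Scalar part s = (-3)*(-4) + (-2)*4 = 12 + (-8) = 4
Bivector part b = (-3)*4 - (-2)*(-4) = -12 - 8 = -20
uv = 4 - 20*e12


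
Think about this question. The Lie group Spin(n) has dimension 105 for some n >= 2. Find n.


dim Spin(n) = dim so(n) = n(n-1)/2.
Solve n(n-1)/2 = 105, i.e. n^2 - n - 210 = 0.
Discriminant = 1 + 8*105 = 841
n = (1 + sqrt(841))/2 = (1 + 29)/2 = 15


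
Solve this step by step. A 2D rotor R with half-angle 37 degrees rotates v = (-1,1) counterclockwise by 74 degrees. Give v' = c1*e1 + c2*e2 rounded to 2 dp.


Rotor R = cos(37deg) - sin(37deg)*e12
Rotation angle theta = 2 * 37 = 74 degrees
v' = R*v*~R rotates v by theta.
cos(74deg) = 0.2756, sin(74deg) = 0.9613
v'_1 = -1*cos(74deg) - 1*sin(74deg)
= -1*0.2756 - 1*0.9613
= -1.24
v'_2 = -1*sin(74deg) + 1*cos(74deg)
= -1*0.9613 + 1*0.2756
= -0.69
v' = -1.24*e1 - 0.69*e2


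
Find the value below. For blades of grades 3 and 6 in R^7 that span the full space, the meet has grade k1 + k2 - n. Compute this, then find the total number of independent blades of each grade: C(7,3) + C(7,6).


Meet grade = grade(A) + grade(B) - n
= 3 + 6 - 7 = 2
C(7,3) = 35
C(7,6) = 7
dim_A + dim_B = 35 + 7 = 42


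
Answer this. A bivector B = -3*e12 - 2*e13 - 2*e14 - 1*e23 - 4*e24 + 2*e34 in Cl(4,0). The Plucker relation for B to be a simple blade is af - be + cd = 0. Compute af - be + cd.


Plucker relation: af - be + cd
a*f = (-3)*2 = -6
b*e = (-2)*(-4) = 8
c*d = (-2)*(-1) = 2
af - be + cd = -6 - 8 + 2
= -12


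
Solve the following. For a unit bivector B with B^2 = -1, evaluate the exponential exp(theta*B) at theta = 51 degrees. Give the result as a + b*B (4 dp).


For a unit bivector B with B^2 = -1, the exponential series gives
e^(theta*B) = cos(theta) + sin(theta)*B (the GA analogue of Euler's formula).
theta = 51 degrees = 0.890118 rad
cos(51 deg) = 0.6293
sin(51 deg) = 0.7771
exp(theta*B) = 0.6293 + 0.7771*B
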